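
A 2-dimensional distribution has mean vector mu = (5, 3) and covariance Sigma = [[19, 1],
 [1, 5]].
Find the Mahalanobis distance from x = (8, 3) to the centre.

Step 1 — centre the observation: (x - mu) = (3, 0).

Step 2 — invert Sigma. det(Sigma) = 19·5 - (1)² = 94.
  Sigma^{-1} = (1/det) · [[d, -b], [-b, a]] = [[0.0532, -0.0106],
 [-0.0106, 0.2021]].

Step 3 — form the quadratic (x - mu)^T · Sigma^{-1} · (x - mu):
  Sigma^{-1} · (x - mu) = (0.1596, -0.0319).
  (x - mu)^T · [Sigma^{-1} · (x - mu)] = (3)·(0.1596) + (0)·(-0.0319) = 0.4787.

Step 4 — take square root: d = √(0.4787) ≈ 0.6919.

d(x, mu) = √(0.4787) ≈ 0.6919


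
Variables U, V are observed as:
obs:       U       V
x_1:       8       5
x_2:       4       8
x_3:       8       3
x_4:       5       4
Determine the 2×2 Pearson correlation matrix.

Step 1 — column means:
  mean(U) = (8 + 4 + 8 + 5) / 4 = 25/4 = 6.25
  mean(V) = (5 + 8 + 3 + 4) / 4 = 20/4 = 5

Step 2 — sample variances and covariances s[i,j] = (1/(n-1)) · Σ_k (x_{k,i} - mean_i) · (x_{k,j} - mean_j), with n-1 = 3:
  s[U,U] = ((1.75)·(1.75) + (-2.25)·(-2.25) + (1.75)·(1.75) + (-1.25)·(-1.25)) / 3 = 12.75/3 = 4.25
  s[U,V] = ((1.75)·(0) + (-2.25)·(3) + (1.75)·(-2) + (-1.25)·(-1)) / 3 = -9/3 = -3
  s[V,V] = ((0)·(0) + (3)·(3) + (-2)·(-2) + (-1)·(-1)) / 3 = 14/3 = 4.6667
  Sample standard deviations s_i = √(s[i,i]):
  s(U) = √(4.25) = 2.0616
  s(V) = √(4.6667) = 2.1602

Step 3 — r_{ij} = s_{ij} / (s_i · s_j):
  r[U,U] = 1 (diagonal).
  r[U,V] = -3 / (2.0616 · 2.1602) = -3 / 4.4535 = -0.6736
  r[V,V] = 1 (diagonal).

R is symmetric with unit diagonal. Assembling:

R = [[1, -0.6736],
 [-0.6736, 1]]


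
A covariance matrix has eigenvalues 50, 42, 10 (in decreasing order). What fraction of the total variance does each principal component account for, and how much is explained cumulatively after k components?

Step 1 — total variance = trace(Sigma) = Σ λ_i = 50 + 42 + 10 = 102.

Step 2 — fraction explained by component i = λ_i / Σ λ:
  PC1: 50/102 = 0.4902
  PC2: 42/102 = 0.4118
  PC3: 10/102 = 0.098

Step 3 — cumulative fraction after k components = (λ_1 + ... + λ_k) / Σ λ:
  k = 1: 50/102 = 0.4902
  k = 2: (50 + 42)/102 = 92/102 = 0.902
  k = 3: (50 + 42 + 10)/102 = 102/102 = 1

Summary (fraction, with percent):

explained: PC1 0.4902 (49.02%), PC2 0.4118 (41.18%), PC3 0.098 (9.8%);  cumulative: 0.4902, 0.902, 1


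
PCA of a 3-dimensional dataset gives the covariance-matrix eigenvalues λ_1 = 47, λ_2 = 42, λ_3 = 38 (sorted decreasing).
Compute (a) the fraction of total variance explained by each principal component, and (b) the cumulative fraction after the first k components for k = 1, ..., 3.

Step 1 — total variance = trace(Sigma) = Σ λ_i = 47 + 42 + 38 = 127.

Step 2 — fraction explained by component i = λ_i / Σ λ:
  PC1: 47/127 = 0.3701
  PC2: 42/127 = 0.3307
  PC3: 38/127 = 0.2992

Step 3 — cumulative fraction after k components = (λ_1 + ... + λ_k) / Σ λ:
  k = 1: 47/127 = 0.3701
  k = 2: (47 + 42)/127 = 89/127 = 0.7008
  k = 3: (47 + 42 + 38)/127 = 127/127 = 1

Summary (fraction, with percent):

explained: PC1 0.3701 (37.01%), PC2 0.3307 (33.07%), PC3 0.2992 (29.92%);  cumulative: 0.3701, 0.7008, 1


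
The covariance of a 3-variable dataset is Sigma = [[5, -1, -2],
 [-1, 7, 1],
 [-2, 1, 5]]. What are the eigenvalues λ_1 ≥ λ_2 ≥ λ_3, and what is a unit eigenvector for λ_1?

Step 1 — characteristic polynomial p(λ) = det(λI - Sigma) = λ³ - tr·λ² + c_1·λ - det, where tr = trace, c_1 = sum of the principal 2×2 minors, det = det(Sigma):
  tr = 5 + 7 + 5 = 17,
  c_1 = (5·7 - (-1)²) + (5·5 - (-2)²) + (7·5 - (1)²) = 34 + 21 + 34 = 89,
  det = 5·(7·5 - (1)²) - (-1)·((-1)·5 - (1)·(-2)) + (-2)·((-1)·(1) - 7·(-2)) = 5·(34) - (-1)·(-3) + (-2)·(13) = 141.
  So p(λ) = λ³ - 17λ² + 89λ - 141.
Step 2 — look for an integer root (rational root theorem: any rational root is an integer divisor of 141). Testing λ = 3:
  p(3) = 27 - 153 + 267 - 141 = 0  ✓
  Dividing out (λ - 3): p(λ) = (λ - 3)(λ² - 14λ + 47).
Step 3 — remaining eigenvalues from the quadratic λ² - 14λ + 47 = 0:
  Δ = 14² - 4·47 = 196 - 188 = 8,  λ = (14 ± √8)/2 = (14 ± 2.8284)/2 ≈ 8.4142 or 5.5858.
  Sorted: λ_1 = 8.4142,  λ_2 = 5.5858,  λ_3 = 3  (check: sum = 17 = tr ✓).

Step 4 — unit eigenvector for λ_1 ≈ 8.4142: v spans the null space of (Sigma - λ_1 I), whose rows are
  r_1 = (-3.4142, -1, -2),  r_2 = (-1, -1.4142, 1),  r_3 = (-2, 1, -3.4142).
  v is orthogonal to every row, so take v ∝ r_1 × r_2 = ((-1)·(1) - (-2)·(-1.4142), (-2)·(-1) - (-3.4142)·(1), (-3.4142)·(-1.4142) - (-1)·(-1)) ≈ (-3.8284, 5.4142, 3.8284).
  Rescale (multiply by -1 so the first nonzero entry is positive): u = (3.8284, -5.4142, -3.8284).
  ||u|| = √((3.8284)² + (-5.4142)² + (-3.8284)²) = √(58.6274) ≈ 7.6569,  v_1 = u/||u|| ≈ (0.5, -0.7071, -0.5) (||v_1|| = 1).

λ_1 = 8.4142,  λ_2 = 5.5858,  λ_3 = 3;  v_1 ≈ (0.5, -0.7071, -0.5)


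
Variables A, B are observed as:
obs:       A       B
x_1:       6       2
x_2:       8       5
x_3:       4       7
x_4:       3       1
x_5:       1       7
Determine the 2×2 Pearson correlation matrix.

Step 1 — column means:
  mean(A) = (6 + 8 + 4 + 3 + 1) / 5 = 22/5 = 4.4
  mean(B) = (2 + 5 + 7 + 1 + 7) / 5 = 22/5 = 4.4

Step 2 — sample variances and covariances s[i,j] = (1/(n-1)) · Σ_k (x_{k,i} - mean_i) · (x_{k,j} - mean_j), with n-1 = 4:
  s[A,A] = ((1.6)·(1.6) + (3.6)·(3.6) + (-0.4)·(-0.4) + (-1.4)·(-1.4) + (-3.4)·(-3.4)) / 4 = 29.2/4 = 7.3
  s[A,B] = ((1.6)·(-2.4) + (3.6)·(0.6) + (-0.4)·(2.6) + (-1.4)·(-3.4) + (-3.4)·(2.6)) / 4 = -6.8/4 = -1.7
  s[B,B] = ((-2.4)·(-2.4) + (0.6)·(0.6) + (2.6)·(2.6) + (-3.4)·(-3.4) + (2.6)·(2.6)) / 4 = 31.2/4 = 7.8
  Sample standard deviations s_i = √(s[i,i]):
  s(A) = √(7.3) = 2.7019
  s(B) = √(7.8) = 2.7928

Step 3 — r_{ij} = s_{ij} / (s_i · s_j):
  r[A,A] = 1 (diagonal).
  r[A,B] = -1.7 / (2.7019 · 2.7928) = -1.7 / 7.5459 = -0.2253
  r[B,B] = 1 (diagonal).

R is symmetric with unit diagonal. Assembling:

R = [[1, -0.2253],
 [-0.2253, 1]]


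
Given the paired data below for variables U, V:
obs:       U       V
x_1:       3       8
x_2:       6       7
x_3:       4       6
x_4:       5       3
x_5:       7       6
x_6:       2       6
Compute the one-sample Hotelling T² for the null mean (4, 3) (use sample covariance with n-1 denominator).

Step 1 — sample mean vector:
  mean(U) = (3 + 6 + 4 + 5 + 7 + 2) / 6 = 27/6 = 4.5
  mean(V) = (8 + 7 + 6 + 3 + 6 + 6) / 6 = 36/6 = 6
  x̄ = (4.5, 6),  deviation x̄ - mu_0 = (4.5, 6) - (4, 3) = (0.5, 3).

Step 2 — sample covariance matrix, S[i,j] = (1/(n-1)) · Σ_k (x_{k,i} - mean_i) · (x_{k,j} - mean_j), divisor n-1 = 5:
  S[U,U] = ((-1.5)·(-1.5) + (1.5)·(1.5) + (-0.5)·(-0.5) + (0.5)·(0.5) + (2.5)·(2.5) + (-2.5)·(-2.5)) / 5 = 17.5/5 = 3.5
  S[U,V] = ((-1.5)·(2) + (1.5)·(1) + (-0.5)·(0) + (0.5)·(-3) + (2.5)·(0) + (-2.5)·(0)) / 5 = -3/5 = -0.6
  S[V,V] = ((2)·(2) + (1)·(1) + (0)·(0) + (-3)·(-3) + (0)·(0) + (0)·(0)) / 5 = 14/5 = 2.8
  S = [[3.5, -0.6],
 [-0.6, 2.8]].

Step 3 — invert S. det(S) = 3.5·2.8 - (-0.6)² = 9.44.
  S^{-1} = (1/det) · [[d, -b], [-b, a]] = [[0.2966, 0.0636],
 [0.0636, 0.3708]].

Step 4 — quadratic form (x̄ - mu_0)^T · S^{-1} · (x̄ - mu_0):
  S^{-1} · (x̄ - mu_0) = (0.339, 1.1441),
  (x̄ - mu_0)^T · [...] = (0.5)·(0.339) + (3)·(1.1441) = 3.6017.

Step 5 — scale by n: T² = 6 · 3.6017 = 21.6102.

T² ≈ 21.6102


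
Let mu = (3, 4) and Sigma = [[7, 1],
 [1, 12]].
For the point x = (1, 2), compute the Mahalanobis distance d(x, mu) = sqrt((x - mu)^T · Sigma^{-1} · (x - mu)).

Step 1 — centre the observation: (x - mu) = (-2, -2).

Step 2 — invert Sigma. det(Sigma) = 7·12 - (1)² = 83.
  Sigma^{-1} = (1/det) · [[d, -b], [-b, a]] = [[0.1446, -0.012],
 [-0.012, 0.0843]].

Step 3 — form the quadratic (x - mu)^T · Sigma^{-1} · (x - mu):
  Sigma^{-1} · (x - mu) = (-0.2651, -0.1446).
  (x - mu)^T · [Sigma^{-1} · (x - mu)] = (-2)·(-0.2651) + (-2)·(-0.1446) = 0.8193.

Step 4 — take square root: d = √(0.8193) ≈ 0.9051.

d(x, mu) = √(0.8193) ≈ 0.9051


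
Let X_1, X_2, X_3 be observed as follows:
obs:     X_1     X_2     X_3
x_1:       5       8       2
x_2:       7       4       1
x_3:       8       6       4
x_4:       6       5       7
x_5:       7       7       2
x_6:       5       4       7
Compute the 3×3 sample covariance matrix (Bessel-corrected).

Step 1 — column means:
  mean(X_1) = (5 + 7 + 8 + 6 + 7 + 5) / 6 = 38/6 = 6.3333
  mean(X_2) = (8 + 4 + 6 + 5 + 7 + 4) / 6 = 34/6 = 5.6667
  mean(X_3) = (2 + 1 + 4 + 7 + 2 + 7) / 6 = 23/6 = 3.8333

Step 2 — sample covariance S[i,j] = (1/(n-1)) · Σ_k (x_{k,i} - mean_i) · (x_{k,j} - mean_j), with n-1 = 5.
  S[X_1,X_1] = ((-1.3333)·(-1.3333) + (0.6667)·(0.6667) + (1.6667)·(1.6667) + (-0.3333)·(-0.3333) + (0.6667)·(0.6667) + (-1.3333)·(-1.3333)) / 5 = 7.3333/5 = 1.4667
  S[X_1,X_2] = ((-1.3333)·(2.3333) + (0.6667)·(-1.6667) + (1.6667)·(0.3333) + (-0.3333)·(-0.6667) + (0.6667)·(1.3333) + (-1.3333)·(-1.6667)) / 5 = -0.3333/5 = -0.0667
  S[X_1,X_3] = ((-1.3333)·(-1.8333) + (0.6667)·(-2.8333) + (1.6667)·(0.1667) + (-0.3333)·(3.1667) + (0.6667)·(-1.8333) + (-1.3333)·(3.1667)) / 5 = -5.6667/5 = -1.1333
  S[X_2,X_2] = ((2.3333)·(2.3333) + (-1.6667)·(-1.6667) + (0.3333)·(0.3333) + (-0.6667)·(-0.6667) + (1.3333)·(1.3333) + (-1.6667)·(-1.6667)) / 5 = 13.3333/5 = 2.6667
  S[X_2,X_3] = ((2.3333)·(-1.8333) + (-1.6667)·(-2.8333) + (0.3333)·(0.1667) + (-0.6667)·(3.1667) + (1.3333)·(-1.8333) + (-1.6667)·(3.1667)) / 5 = -9.3333/5 = -1.8667
  S[X_3,X_3] = ((-1.8333)·(-1.8333) + (-2.8333)·(-2.8333) + (0.1667)·(0.1667) + (3.1667)·(3.1667) + (-1.8333)·(-1.8333) + (3.1667)·(3.1667)) / 5 = 34.8333/5 = 6.9667

S is symmetric (S[j,i] = S[i,j]). Assembling:

S = [[1.4667, -0.0667, -1.1333],
 [-0.0667, 2.6667, -1.8667],
 [-1.1333, -1.8667, 6.9667]]


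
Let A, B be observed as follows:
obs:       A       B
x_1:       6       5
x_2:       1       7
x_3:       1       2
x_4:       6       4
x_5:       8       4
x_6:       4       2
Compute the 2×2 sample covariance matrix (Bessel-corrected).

Step 1 — column means:
  mean(A) = (6 + 1 + 1 + 6 + 8 + 4) / 6 = 26/6 = 4.3333
  mean(B) = (5 + 7 + 2 + 4 + 4 + 2) / 6 = 24/6 = 4

Step 2 — sample covariance S[i,j] = (1/(n-1)) · Σ_k (x_{k,i} - mean_i) · (x_{k,j} - mean_j), with n-1 = 5.
  S[A,A] = ((1.6667)·(1.6667) + (-3.3333)·(-3.3333) + (-3.3333)·(-3.3333) + (1.6667)·(1.6667) + (3.6667)·(3.6667) + (-0.3333)·(-0.3333)) / 5 = 41.3333/5 = 8.2667
  S[A,B] = ((1.6667)·(1) + (-3.3333)·(3) + (-3.3333)·(-2) + (1.6667)·(0) + (3.6667)·(0) + (-0.3333)·(-2)) / 5 = -1/5 = -0.2
  S[B,B] = ((1)·(1) + (3)·(3) + (-2)·(-2) + (0)·(0) + (0)·(0) + (-2)·(-2)) / 5 = 18/5 = 3.6

S is symmetric (S[j,i] = S[i,j]). Assembling:

S = [[8.2667, -0.2],
 [-0.2, 3.6]]


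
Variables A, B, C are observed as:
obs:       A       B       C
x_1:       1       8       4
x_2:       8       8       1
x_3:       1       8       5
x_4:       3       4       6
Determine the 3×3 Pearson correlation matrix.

Step 1 — column means:
  mean(A) = (1 + 8 + 1 + 3) / 4 = 13/4 = 3.25
  mean(B) = (8 + 8 + 8 + 4) / 4 = 28/4 = 7
  mean(C) = (4 + 1 + 5 + 6) / 4 = 16/4 = 4

Step 2 — sample variances and covariances s[i,j] = (1/(n-1)) · Σ_k (x_{k,i} - mean_i) · (x_{k,j} - mean_j), with n-1 = 3:
  s[A,A] = ((-2.25)·(-2.25) + (4.75)·(4.75) + (-2.25)·(-2.25) + (-0.25)·(-0.25)) / 3 = 32.75/3 = 10.9167
  s[A,B] = ((-2.25)·(1) + (4.75)·(1) + (-2.25)·(1) + (-0.25)·(-3)) / 3 = 1/3 = 0.3333
  s[A,C] = ((-2.25)·(0) + (4.75)·(-3) + (-2.25)·(1) + (-0.25)·(2)) / 3 = -17/3 = -5.6667
  s[B,B] = ((1)·(1) + (1)·(1) + (1)·(1) + (-3)·(-3)) / 3 = 12/3 = 4
  s[B,C] = ((1)·(0) + (1)·(-3) + (1)·(1) + (-3)·(2)) / 3 = -8/3 = -2.6667
  s[C,C] = ((0)·(0) + (-3)·(-3) + (1)·(1) + (2)·(2)) / 3 = 14/3 = 4.6667
  Sample standard deviations s_i = √(s[i,i]):
  s(A) = √(10.9167) = 3.304
  s(B) = √(4) = 2
  s(C) = √(4.6667) = 2.1602

Step 3 — r_{ij} = s_{ij} / (s_i · s_j):
  r[A,A] = 1 (diagonal).
  r[A,B] = 0.3333 / (3.304 · 2) = 0.3333 / 6.6081 = 0.0504
  r[A,C] = -5.6667 / (3.304 · 2.1602) = -5.6667 / 7.1375 = -0.7939
  r[B,B] = 1 (diagonal).
  r[B,C] = -2.6667 / (2 · 2.1602) = -2.6667 / 4.3205 = -0.6172
  r[C,C] = 1 (diagonal).

R is symmetric with unit diagonal. Assembling:

R = [[1, 0.0504, -0.7939],
 [0.0504, 1, -0.6172],
 [-0.7939, -0.6172, 1]]


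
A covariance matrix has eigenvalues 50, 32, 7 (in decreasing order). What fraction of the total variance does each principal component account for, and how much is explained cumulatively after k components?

Step 1 — total variance = trace(Sigma) = Σ λ_i = 50 + 32 + 7 = 89.

Step 2 — fraction explained by component i = λ_i / Σ λ:
  PC1: 50/89 = 0.5618
  PC2: 32/89 = 0.3596
  PC3: 7/89 = 0.0787

Step 3 — cumulative fraction after k components = (λ_1 + ... + λ_k) / Σ λ:
  k = 1: 50/89 = 0.5618
  k = 2: (50 + 32)/89 = 82/89 = 0.9213
  k = 3: (50 + 32 + 7)/89 = 89/89 = 1

Summary (fraction, with percent):

explained: PC1 0.5618 (56.18%), PC2 0.3596 (35.96%), PC3 0.0787 (7.87%);  cumulative: 0.5618, 0.9213, 1


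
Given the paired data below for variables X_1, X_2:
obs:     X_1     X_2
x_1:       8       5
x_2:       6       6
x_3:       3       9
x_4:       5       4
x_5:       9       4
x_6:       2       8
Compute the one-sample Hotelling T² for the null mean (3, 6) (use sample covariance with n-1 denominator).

Step 1 — sample mean vector:
  mean(X_1) = (8 + 6 + 3 + 5 + 9 + 2) / 6 = 33/6 = 5.5
  mean(X_2) = (5 + 6 + 9 + 4 + 4 + 8) / 6 = 36/6 = 6
  x̄ = (5.5, 6),  deviation x̄ - mu_0 = (5.5, 6) - (3, 6) = (2.5, 0).

Step 2 — sample covariance matrix, S[i,j] = (1/(n-1)) · Σ_k (x_{k,i} - mean_i) · (x_{k,j} - mean_j), divisor n-1 = 5:
  S[X_1,X_1] = ((2.5)·(2.5) + (0.5)·(0.5) + (-2.5)·(-2.5) + (-0.5)·(-0.5) + (3.5)·(3.5) + (-3.5)·(-3.5)) / 5 = 37.5/5 = 7.5
  S[X_1,X_2] = ((2.5)·(-1) + (0.5)·(0) + (-2.5)·(3) + (-0.5)·(-2) + (3.5)·(-2) + (-3.5)·(2)) / 5 = -23/5 = -4.6
  S[X_2,X_2] = ((-1)·(-1) + (0)·(0) + (3)·(3) + (-2)·(-2) + (-2)·(-2) + (2)·(2)) / 5 = 22/5 = 4.4
  S = [[7.5, -4.6],
 [-4.6, 4.4]].

Step 3 — invert S. det(S) = 7.5·4.4 - (-4.6)² = 11.84.
  S^{-1} = (1/det) · [[d, -b], [-b, a]] = [[0.3716, 0.3885],
 [0.3885, 0.6334]].

Step 4 — quadratic form (x̄ - mu_0)^T · S^{-1} · (x̄ - mu_0):
  S^{-1} · (x̄ - mu_0) = (0.9291, 0.9713),
  (x̄ - mu_0)^T · [...] = (2.5)·(0.9291) + (0)·(0.9713) = 2.3226.

Step 5 — scale by n: T² = 6 · 2.3226 = 13.9358.

T² ≈ 13.9358


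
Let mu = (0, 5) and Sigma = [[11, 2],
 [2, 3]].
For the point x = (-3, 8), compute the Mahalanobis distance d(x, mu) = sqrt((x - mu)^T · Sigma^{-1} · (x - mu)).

Step 1 — centre the observation: (x - mu) = (-3, 3).

Step 2 — invert Sigma. det(Sigma) = 11·3 - (2)² = 29.
  Sigma^{-1} = (1/det) · [[d, -b], [-b, a]] = [[0.1034, -0.069],
 [-0.069, 0.3793]].

Step 3 — form the quadratic (x - mu)^T · Sigma^{-1} · (x - mu):
  Sigma^{-1} · (x - mu) = (-0.5172, 1.3448).
  (x - mu)^T · [Sigma^{-1} · (x - mu)] = (-3)·(-0.5172) + (3)·(1.3448) = 5.5862.

Step 4 — take square root: d = √(5.5862) ≈ 2.3635.

d(x, mu) = √(5.5862) ≈ 2.3635


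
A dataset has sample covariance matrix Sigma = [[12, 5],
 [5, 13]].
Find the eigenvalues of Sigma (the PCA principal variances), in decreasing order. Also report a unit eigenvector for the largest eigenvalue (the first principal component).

Step 1 — characteristic polynomial of 2×2 Sigma:
  det(Sigma - λI) = λ² - trace · λ + det = 0.
  trace = 12 + 13 = 25, det = 12·13 - (5)² = 131.
Step 2 — discriminant:
  Δ = trace² - 4·det = 625 - 524 = 101.
Step 3 — eigenvalues:
  λ = (trace ± √Δ)/2 = (25 ± 10.0499)/2,
  λ_1 = 17.5249,  λ_2 = 7.4751.

Step 4 — unit eigenvector for λ_1: solve (Sigma - λ_1 I)v = 0. First row:
  (12 - 17.5249)·v_x + (5)·v_y = 0, i.e. (-5.5249)·v_x + (5)·v_y = 0,
  so v ∝ (b, λ_1 - a) = (5, 5.5249) = u.
  ||u|| = √((5)² + (5.5249)²) = √(55.5249) ≈ 7.4515,
  v_1 = u/||u|| ≈ (0.671, 0.7415) (||v_1|| = 1).

λ_1 = 17.5249,  λ_2 = 7.4751;  v_1 ≈ (0.671, 0.7415)


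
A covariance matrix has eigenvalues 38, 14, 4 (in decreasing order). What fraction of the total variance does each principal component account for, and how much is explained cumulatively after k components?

Step 1 — total variance = trace(Sigma) = Σ λ_i = 38 + 14 + 4 = 56.

Step 2 — fraction explained by component i = λ_i / Σ λ:
  PC1: 38/56 = 0.6786
  PC2: 14/56 = 0.25
  PC3: 4/56 = 0.0714

Step 3 — cumulative fraction after k components = (λ_1 + ... + λ_k) / Σ λ:
  k = 1: 38/56 = 0.6786
  k = 2: (38 + 14)/56 = 52/56 = 0.9286
  k = 3: (38 + 14 + 4)/56 = 56/56 = 1

Summary (fraction, with percent):

explained: PC1 0.6786 (67.86%), PC2 0.25 (25%), PC3 0.0714 (7.14%);  cumulative: 0.6786, 0.9286, 1


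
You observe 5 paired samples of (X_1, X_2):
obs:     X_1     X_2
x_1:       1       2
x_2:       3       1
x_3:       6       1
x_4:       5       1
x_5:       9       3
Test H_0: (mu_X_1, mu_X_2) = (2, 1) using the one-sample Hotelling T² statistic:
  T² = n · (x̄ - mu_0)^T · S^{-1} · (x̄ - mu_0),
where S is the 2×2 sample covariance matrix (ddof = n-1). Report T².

Step 1 — sample mean vector:
  mean(X_1) = (1 + 3 + 6 + 5 + 9) / 5 = 24/5 = 4.8
  mean(X_2) = (2 + 1 + 1 + 1 + 3) / 5 = 8/5 = 1.6
  x̄ = (4.8, 1.6),  deviation x̄ - mu_0 = (4.8, 1.6) - (2, 1) = (2.8, 0.6).

Step 2 — sample covariance matrix, S[i,j] = (1/(n-1)) · Σ_k (x_{k,i} - mean_i) · (x_{k,j} - mean_j), divisor n-1 = 4:
  S[X_1,X_1] = ((-3.8)·(-3.8) + (-1.8)·(-1.8) + (1.2)·(1.2) + (0.2)·(0.2) + (4.2)·(4.2)) / 4 = 36.8/4 = 9.2
  S[X_1,X_2] = ((-3.8)·(0.4) + (-1.8)·(-0.6) + (1.2)·(-0.6) + (0.2)·(-0.6) + (4.2)·(1.4)) / 4 = 4.6/4 = 1.15
  S[X_2,X_2] = ((0.4)·(0.4) + (-0.6)·(-0.6) + (-0.6)·(-0.6) + (-0.6)·(-0.6) + (1.4)·(1.4)) / 4 = 3.2/4 = 0.8
  S = [[9.2, 1.15],
 [1.15, 0.8]].

Step 3 — invert S. det(S) = 9.2·0.8 - (1.15)² = 6.0375.
  S^{-1} = (1/det) · [[d, -b], [-b, a]] = [[0.1325, -0.1905],
 [-0.1905, 1.5238]].

Step 4 — quadratic form (x̄ - mu_0)^T · S^{-1} · (x̄ - mu_0):
  S^{-1} · (x̄ - mu_0) = (0.2567, 0.381),
  (x̄ - mu_0)^T · [...] = (2.8)·(0.2567) + (0.6)·(0.381) = 0.9474.

Step 5 — scale by n: T² = 5 · 0.9474 = 4.7371.

T² ≈ 4.7371


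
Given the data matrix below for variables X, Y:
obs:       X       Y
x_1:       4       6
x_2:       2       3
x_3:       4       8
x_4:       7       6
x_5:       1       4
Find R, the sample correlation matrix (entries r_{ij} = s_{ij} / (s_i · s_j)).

Step 1 — column means:
  mean(X) = (4 + 2 + 4 + 7 + 1) / 5 = 18/5 = 3.6
  mean(Y) = (6 + 3 + 8 + 6 + 4) / 5 = 27/5 = 5.4

Step 2 — sample variances and covariances s[i,j] = (1/(n-1)) · Σ_k (x_{k,i} - mean_i) · (x_{k,j} - mean_j), with n-1 = 4:
  s[X,X] = ((0.4)·(0.4) + (-1.6)·(-1.6) + (0.4)·(0.4) + (3.4)·(3.4) + (-2.6)·(-2.6)) / 4 = 21.2/4 = 5.3
  s[X,Y] = ((0.4)·(0.6) + (-1.6)·(-2.4) + (0.4)·(2.6) + (3.4)·(0.6) + (-2.6)·(-1.4)) / 4 = 10.8/4 = 2.7
  s[Y,Y] = ((0.6)·(0.6) + (-2.4)·(-2.4) + (2.6)·(2.6) + (0.6)·(0.6) + (-1.4)·(-1.4)) / 4 = 15.2/4 = 3.8
  Sample standard deviations s_i = √(s[i,i]):
  s(X) = √(5.3) = 2.3022
  s(Y) = √(3.8) = 1.9494

Step 3 — r_{ij} = s_{ij} / (s_i · s_j):
  r[X,X] = 1 (diagonal).
  r[X,Y] = 2.7 / (2.3022 · 1.9494) = 2.7 / 4.4878 = 0.6016
  r[Y,Y] = 1 (diagonal).

R is symmetric with unit diagonal. Assembling:

R = [[1, 0.6016],
 [0.6016, 1]]


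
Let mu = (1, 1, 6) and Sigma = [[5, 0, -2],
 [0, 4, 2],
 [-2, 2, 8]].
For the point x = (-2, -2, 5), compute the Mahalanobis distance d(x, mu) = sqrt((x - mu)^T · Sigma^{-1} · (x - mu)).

Step 1 — centre the observation: (x - mu) = (-3, -3, -1).

Step 2 — invert Sigma (cofactor / det for 3×3, or solve directly):
  Sigma^{-1} = [[0.2258, -0.0323, 0.0645],
 [-0.0323, 0.2903, -0.0806],
 [0.0645, -0.0806, 0.1613]].

Step 3 — form the quadratic (x - mu)^T · Sigma^{-1} · (x - mu):
  Sigma^{-1} · (x - mu) = (-0.6452, -0.6935, -0.1129).
  (x - mu)^T · [Sigma^{-1} · (x - mu)] = (-3)·(-0.6452) + (-3)·(-0.6935) + (-1)·(-0.1129) = 4.129.

Step 4 — take square root: d = √(4.129) ≈ 2.032.

d(x, mu) = √(4.129) ≈ 2.032


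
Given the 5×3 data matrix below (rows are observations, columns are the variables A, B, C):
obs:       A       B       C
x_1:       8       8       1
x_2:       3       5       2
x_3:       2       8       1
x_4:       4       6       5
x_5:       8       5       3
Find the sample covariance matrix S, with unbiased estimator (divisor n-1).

Step 1 — column means:
  mean(A) = (8 + 3 + 2 + 4 + 8) / 5 = 25/5 = 5
  mean(B) = (8 + 5 + 8 + 6 + 5) / 5 = 32/5 = 6.4
  mean(C) = (1 + 2 + 1 + 5 + 3) / 5 = 12/5 = 2.4

Step 2 — sample covariance S[i,j] = (1/(n-1)) · Σ_k (x_{k,i} - mean_i) · (x_{k,j} - mean_j), with n-1 = 4.
  S[A,A] = ((3)·(3) + (-2)·(-2) + (-3)·(-3) + (-1)·(-1) + (3)·(3)) / 4 = 32/4 = 8
  S[A,B] = ((3)·(1.6) + (-2)·(-1.4) + (-3)·(1.6) + (-1)·(-0.4) + (3)·(-1.4)) / 4 = -1/4 = -0.25
  S[A,C] = ((3)·(-1.4) + (-2)·(-0.4) + (-3)·(-1.4) + (-1)·(2.6) + (3)·(0.6)) / 4 = 0/4 = 0
  S[B,B] = ((1.6)·(1.6) + (-1.4)·(-1.4) + (1.6)·(1.6) + (-0.4)·(-0.4) + (-1.4)·(-1.4)) / 4 = 9.2/4 = 2.3
  S[B,C] = ((1.6)·(-1.4) + (-1.4)·(-0.4) + (1.6)·(-1.4) + (-0.4)·(2.6) + (-1.4)·(0.6)) / 4 = -5.8/4 = -1.45
  S[C,C] = ((-1.4)·(-1.4) + (-0.4)·(-0.4) + (-1.4)·(-1.4) + (2.6)·(2.6) + (0.6)·(0.6)) / 4 = 11.2/4 = 2.8

S is symmetric (S[j,i] = S[i,j]). Assembling:

S = [[8, -0.25, 0],
 [-0.25, 2.3, -1.45],
 [0, -1.45, 2.8]]


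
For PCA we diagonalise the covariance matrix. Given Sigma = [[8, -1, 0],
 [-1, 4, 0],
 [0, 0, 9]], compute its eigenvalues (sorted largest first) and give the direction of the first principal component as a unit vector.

Step 1 — characteristic polynomial p(λ) = det(λI - Sigma) = λ³ - tr·λ² + c_1·λ - det, where tr = trace, c_1 = sum of the principal 2×2 minors, det = det(Sigma):
  tr = 8 + 4 + 9 = 21,
  c_1 = (8·4 - (-1)²) + (8·9 - (0)²) + (4·9 - (0)²) = 31 + 72 + 36 = 139,
  det = 8·(4·9 - (0)²) - (-1)·((-1)·9 - (0)·(0)) + (0)·((-1)·(0) - 4·(0)) = 8·(36) - (-1)·(-9) + (0)·(0) = 279.
  So p(λ) = λ³ - 21λ² + 139λ - 279.
Step 2 — look for an integer root (rational root theorem: any rational root is an integer divisor of 279). Testing λ = 9:
  p(9) = 729 - 1701 + 1251 - 279 = 0  ✓
  Dividing out (λ - 9): p(λ) = (λ - 9)(λ² - 12λ + 31).
Step 3 — remaining eigenvalues from the quadratic λ² - 12λ + 31 = 0:
  Δ = 12² - 4·31 = 144 - 124 = 20,  λ = (12 ± √20)/2 = (12 ± 4.4721)/2 ≈ 8.2361 or 3.7639.
  Sorted: λ_1 = 9,  λ_2 = 8.2361,  λ_3 = 3.7639  (check: sum = 21 = tr ✓).

Step 4 — unit eigenvector for λ_1 = 9: v spans the null space of (Sigma - λ_1 I), whose rows are
  r_1 = (-1, -1, 0),  r_2 = (-1, -5, 0),  r_3 = (0, 0, 0).
  v is orthogonal to every row, so take v ∝ r_1 × r_2 = ((-1)·(0) - (0)·(-5), (0)·(-1) - (-1)·(0), (-1)·(-5) - (-1)·(-1)) = (0, 0, 4).
  Rescale (divide by 4): u = (0, 0, 1).
  ||u|| = √((0)² + (0)² + (1)²) = √(1) = 1,  v_1 = u/||u|| ≈ (0, 0, 1) (||v_1|| = 1).

λ_1 = 9,  λ_2 = 8.2361,  λ_3 = 3.7639;  v_1 ≈ (0, 0, 1)


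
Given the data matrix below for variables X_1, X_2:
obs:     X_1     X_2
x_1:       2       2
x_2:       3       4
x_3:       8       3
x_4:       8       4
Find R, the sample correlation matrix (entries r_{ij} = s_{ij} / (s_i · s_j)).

Step 1 — column means:
  mean(X_1) = (2 + 3 + 8 + 8) / 4 = 21/4 = 5.25
  mean(X_2) = (2 + 4 + 3 + 4) / 4 = 13/4 = 3.25

Step 2 — sample variances and covariances s[i,j] = (1/(n-1)) · Σ_k (x_{k,i} - mean_i) · (x_{k,j} - mean_j), with n-1 = 3:
  s[X_1,X_1] = ((-3.25)·(-3.25) + (-2.25)·(-2.25) + (2.75)·(2.75) + (2.75)·(2.75)) / 3 = 30.75/3 = 10.25
  s[X_1,X_2] = ((-3.25)·(-1.25) + (-2.25)·(0.75) + (2.75)·(-0.25) + (2.75)·(0.75)) / 3 = 3.75/3 = 1.25
  s[X_2,X_2] = ((-1.25)·(-1.25) + (0.75)·(0.75) + (-0.25)·(-0.25) + (0.75)·(0.75)) / 3 = 2.75/3 = 0.9167
  Sample standard deviations s_i = √(s[i,i]):
  s(X_1) = √(10.25) = 3.2016
  s(X_2) = √(0.9167) = 0.9574

Step 3 — r_{ij} = s_{ij} / (s_i · s_j):
  r[X_1,X_1] = 1 (diagonal).
  r[X_1,X_2] = 1.25 / (3.2016 · 0.9574) = 1.25 / 3.0653 = 0.4078
  r[X_2,X_2] = 1 (diagonal).

R is symmetric with unit diagonal. Assembling:

R = [[1, 0.4078],
 [0.4078, 1]]


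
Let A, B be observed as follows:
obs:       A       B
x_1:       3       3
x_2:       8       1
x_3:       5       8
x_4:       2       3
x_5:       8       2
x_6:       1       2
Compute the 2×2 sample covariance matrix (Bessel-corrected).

Step 1 — column means:
  mean(A) = (3 + 8 + 5 + 2 + 8 + 1) / 6 = 27/6 = 4.5
  mean(B) = (3 + 1 + 8 + 3 + 2 + 2) / 6 = 19/6 = 3.1667

Step 2 — sample covariance S[i,j] = (1/(n-1)) · Σ_k (x_{k,i} - mean_i) · (x_{k,j} - mean_j), with n-1 = 5.
  S[A,A] = ((-1.5)·(-1.5) + (3.5)·(3.5) + (0.5)·(0.5) + (-2.5)·(-2.5) + (3.5)·(3.5) + (-3.5)·(-3.5)) / 5 = 45.5/5 = 9.1
  S[A,B] = ((-1.5)·(-0.1667) + (3.5)·(-2.1667) + (0.5)·(4.8333) + (-2.5)·(-0.1667) + (3.5)·(-1.1667) + (-3.5)·(-1.1667)) / 5 = -4.5/5 = -0.9
  S[B,B] = ((-0.1667)·(-0.1667) + (-2.1667)·(-2.1667) + (4.8333)·(4.8333) + (-0.1667)·(-0.1667) + (-1.1667)·(-1.1667) + (-1.1667)·(-1.1667)) / 5 = 30.8333/5 = 6.1667

S is symmetric (S[j,i] = S[i,j]). Assembling:

S = [[9.1, -0.9],
 [-0.9, 6.1667]]


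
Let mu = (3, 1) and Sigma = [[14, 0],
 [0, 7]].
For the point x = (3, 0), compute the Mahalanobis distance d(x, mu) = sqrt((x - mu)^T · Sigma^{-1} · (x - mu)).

Step 1 — centre the observation: (x - mu) = (0, -1).

Step 2 — invert Sigma. det(Sigma) = 14·7 - (0)² = 98.
  Sigma^{-1} = (1/det) · [[d, -b], [-b, a]] = [[0.0714, 0],
 [0, 0.1429]].

Step 3 — form the quadratic (x - mu)^T · Sigma^{-1} · (x - mu):
  Sigma^{-1} · (x - mu) = (0, -0.1429).
  (x - mu)^T · [Sigma^{-1} · (x - mu)] = (0)·(0) + (-1)·(-0.1429) = 0.1429.

Step 4 — take square root: d = √(0.1429) ≈ 0.378.

d(x, mu) = √(0.1429) ≈ 0.378


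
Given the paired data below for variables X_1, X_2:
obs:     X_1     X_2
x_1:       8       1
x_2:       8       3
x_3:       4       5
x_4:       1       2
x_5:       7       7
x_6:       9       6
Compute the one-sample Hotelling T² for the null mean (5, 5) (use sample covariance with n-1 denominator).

Step 1 — sample mean vector:
  mean(X_1) = (8 + 8 + 4 + 1 + 7 + 9) / 6 = 37/6 = 6.1667
  mean(X_2) = (1 + 3 + 5 + 2 + 7 + 6) / 6 = 24/6 = 4
  x̄ = (6.1667, 4),  deviation x̄ - mu_0 = (6.1667, 4) - (5, 5) = (1.1667, -1).

Step 2 — sample covariance matrix, S[i,j] = (1/(n-1)) · Σ_k (x_{k,i} - mean_i) · (x_{k,j} - mean_j), divisor n-1 = 5:
  S[X_1,X_1] = ((1.8333)·(1.8333) + (1.8333)·(1.8333) + (-2.1667)·(-2.1667) + (-5.1667)·(-5.1667) + (0.8333)·(0.8333) + (2.8333)·(2.8333)) / 5 = 46.8333/5 = 9.3667
  S[X_1,X_2] = ((1.8333)·(-3) + (1.8333)·(-1) + (-2.1667)·(1) + (-5.1667)·(-2) + (0.8333)·(3) + (2.8333)·(2)) / 5 = 9/5 = 1.8
  S[X_2,X_2] = ((-3)·(-3) + (-1)·(-1) + (1)·(1) + (-2)·(-2) + (3)·(3) + (2)·(2)) / 5 = 28/5 = 5.6
  S = [[9.3667, 1.8],
 [1.8, 5.6]].

Step 3 — invert S. det(S) = 9.3667·5.6 - (1.8)² = 49.2133.
  S^{-1} = (1/det) · [[d, -b], [-b, a]] = [[0.1138, -0.0366],
 [-0.0366, 0.1903]].

Step 4 — quadratic form (x̄ - mu_0)^T · S^{-1} · (x̄ - mu_0):
  S^{-1} · (x̄ - mu_0) = (0.1693, -0.233),
  (x̄ - mu_0)^T · [...] = (1.1667)·(0.1693) + (-1)·(-0.233) = 0.4306.

Step 5 — scale by n: T² = 6 · 0.4306 = 2.5833.

T² ≈ 2.5833


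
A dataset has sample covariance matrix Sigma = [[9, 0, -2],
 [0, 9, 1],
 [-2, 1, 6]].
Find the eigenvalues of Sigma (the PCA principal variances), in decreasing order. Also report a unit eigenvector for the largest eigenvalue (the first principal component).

Step 1 — characteristic polynomial p(λ) = det(λI - Sigma) = λ³ - tr·λ² + c_1·λ - det, where tr = trace, c_1 = sum of the principal 2×2 minors, det = det(Sigma):
  tr = 9 + 9 + 6 = 24,
  c_1 = (9·9 - (0)²) + (9·6 - (-2)²) + (9·6 - (1)²) = 81 + 50 + 53 = 184,
  det = 9·(9·6 - (1)²) - (0)·((0)·6 - (1)·(-2)) + (-2)·((0)·(1) - 9·(-2)) = 9·(53) - (0)·(2) + (-2)·(18) = 441.
  So p(λ) = λ³ - 24λ² + 184λ - 441.
Step 2 — look for an integer root (rational root theorem: any rational root is an integer divisor of 441). Testing λ = 9:
  p(9) = 729 - 1944 + 1656 - 441 = 0  ✓
  Dividing out (λ - 9): p(λ) = (λ - 9)(λ² - 15λ + 49).
Step 3 — remaining eigenvalues from the quadratic λ² - 15λ + 49 = 0:
  Δ = 15² - 4·49 = 225 - 196 = 29,  λ = (15 ± √29)/2 = (15 ± 5.3852)/2 ≈ 10.1926 or 4.8074.
  Sorted: λ_1 = 10.1926,  λ_2 = 9,  λ_3 = 4.8074  (check: sum = 24 = tr ✓).

Step 4 — unit eigenvector for λ_1 ≈ 10.1926: v spans the null space of (Sigma - λ_1 I), whose rows are
  r_1 = (-1.1926, 0, -2),  r_2 = (0, -1.1926, 1),  r_3 = (-2, 1, -4.1926).
  v is orthogonal to every row, so take v ∝ r_1 × r_2 = ((0)·(1) - (-2)·(-1.1926), (-2)·(0) - (-1.1926)·(1), (-1.1926)·(-1.1926) - (0)·(0)) ≈ (-2.3852, 1.1926, 1.4223).
  Rescale (multiply by -1 so the first nonzero entry is positive): u = (2.3852, -1.1926, -1.4223).
  ||u|| = √((2.3852)² + (-1.1926)² + (-1.4223)²) = √(9.1341) ≈ 3.0223,  v_1 = u/||u|| ≈ (0.7892, -0.3946, -0.4706) (||v_1|| = 1).

λ_1 = 10.1926,  λ_2 = 9,  λ_3 = 4.8074;  v_1 ≈ (0.7892, -0.3946, -0.4706)


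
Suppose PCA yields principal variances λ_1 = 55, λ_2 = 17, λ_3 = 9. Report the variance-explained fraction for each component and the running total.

Step 1 — total variance = trace(Sigma) = Σ λ_i = 55 + 17 + 9 = 81.

Step 2 — fraction explained by component i = λ_i / Σ λ:
  PC1: 55/81 = 0.679
  PC2: 17/81 = 0.2099
  PC3: 9/81 = 0.1111

Step 3 — cumulative fraction after k components = (λ_1 + ... + λ_k) / Σ λ:
  k = 1: 55/81 = 0.679
  k = 2: (55 + 17)/81 = 72/81 = 0.8889
  k = 3: (55 + 17 + 9)/81 = 81/81 = 1

Summary (fraction, with percent):

explained: PC1 0.679 (67.9%), PC2 0.2099 (20.99%), PC3 0.1111 (11.11%);  cumulative: 0.679, 0.8889, 1


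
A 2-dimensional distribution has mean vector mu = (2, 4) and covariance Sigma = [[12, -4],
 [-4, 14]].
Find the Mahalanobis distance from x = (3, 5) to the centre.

Step 1 — centre the observation: (x - mu) = (1, 1).

Step 2 — invert Sigma. det(Sigma) = 12·14 - (-4)² = 152.
  Sigma^{-1} = (1/det) · [[d, -b], [-b, a]] = [[0.0921, 0.0263],
 [0.0263, 0.0789]].

Step 3 — form the quadratic (x - mu)^T · Sigma^{-1} · (x - mu):
  Sigma^{-1} · (x - mu) = (0.1184, 0.1053).
  (x - mu)^T · [Sigma^{-1} · (x - mu)] = (1)·(0.1184) + (1)·(0.1053) = 0.2237.

Step 4 — take square root: d = √(0.2237) ≈ 0.473.

d(x, mu) = √(0.2237) ≈ 0.473


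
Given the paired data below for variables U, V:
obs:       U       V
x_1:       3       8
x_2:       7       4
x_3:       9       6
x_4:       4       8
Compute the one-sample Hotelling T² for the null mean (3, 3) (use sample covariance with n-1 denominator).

Step 1 — sample mean vector:
  mean(U) = (3 + 7 + 9 + 4) / 4 = 23/4 = 5.75
  mean(V) = (8 + 4 + 6 + 8) / 4 = 26/4 = 6.5
  x̄ = (5.75, 6.5),  deviation x̄ - mu_0 = (5.75, 6.5) - (3, 3) = (2.75, 3.5).

Step 2 — sample covariance matrix, S[i,j] = (1/(n-1)) · Σ_k (x_{k,i} - mean_i) · (x_{k,j} - mean_j), divisor n-1 = 3:
  S[U,U] = ((-2.75)·(-2.75) + (1.25)·(1.25) + (3.25)·(3.25) + (-1.75)·(-1.75)) / 3 = 22.75/3 = 7.5833
  S[U,V] = ((-2.75)·(1.5) + (1.25)·(-2.5) + (3.25)·(-0.5) + (-1.75)·(1.5)) / 3 = -11.5/3 = -3.8333
  S[V,V] = ((1.5)·(1.5) + (-2.5)·(-2.5) + (-0.5)·(-0.5) + (1.5)·(1.5)) / 3 = 11/3 = 3.6667
  S = [[7.5833, -3.8333],
 [-3.8333, 3.6667]].

Step 3 — invert S. det(S) = 7.5833·3.6667 - (-3.8333)² = 13.1111.
  S^{-1} = (1/det) · [[d, -b], [-b, a]] = [[0.2797, 0.2924],
 [0.2924, 0.5784]].

Step 4 — quadratic form (x̄ - mu_0)^T · S^{-1} · (x̄ - mu_0):
  S^{-1} · (x̄ - mu_0) = (1.7924, 2.8284),
  (x̄ - mu_0)^T · [...] = (2.75)·(1.7924) + (3.5)·(2.8284) = 14.8284.

Step 5 — scale by n: T² = 4 · 14.8284 = 59.3136.

T² ≈ 59.3136


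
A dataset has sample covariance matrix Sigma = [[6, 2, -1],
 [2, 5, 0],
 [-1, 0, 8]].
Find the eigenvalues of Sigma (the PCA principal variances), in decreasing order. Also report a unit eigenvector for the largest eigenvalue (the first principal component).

Step 1 — characteristic polynomial p(λ) = det(λI - Sigma) = λ³ - tr·λ² + c_1·λ - det, where tr = trace, c_1 = sum of the principal 2×2 minors, det = det(Sigma):
  tr = 6 + 5 + 8 = 19,
  c_1 = (6·5 - (2)²) + (6·8 - (-1)²) + (5·8 - (0)²) = 26 + 47 + 40 = 113,
  det = 6·(5·8 - (0)²) - (2)·((2)·8 - (0)·(-1)) + (-1)·((2)·(0) - 5·(-1)) = 6·(40) - (2)·(16) + (-1)·(5) = 203.
  So p(λ) = λ³ - 19λ² + 113λ - 203.
Step 2 — look for an integer root (rational root theorem: any rational root is an integer divisor of 203). Testing λ = 7:
  p(7) = 343 - 931 + 791 - 203 = 0  ✓
  Dividing out (λ - 7): p(λ) = (λ - 7)(λ² - 12λ + 29).
Step 3 — remaining eigenvalues from the quadratic λ² - 12λ + 29 = 0:
  Δ = 12² - 4·29 = 144 - 116 = 28,  λ = (12 ± √28)/2 = (12 ± 5.2915)/2 ≈ 8.6458 or 3.3542.
  Sorted: λ_1 = 8.6458,  λ_2 = 7,  λ_3 = 3.3542  (check: sum = 19 = tr ✓).

Step 4 — unit eigenvector for λ_1 ≈ 8.6458: v spans the null space of (Sigma - λ_1 I), whose rows are
  r_1 = (-2.6458, 2, -1),  r_2 = (2, -3.6458, 0),  r_3 = (-1, 0, -0.6458).
  v is orthogonal to every row, so take v ∝ r_1 × r_2 = ((2)·(0) - (-1)·(-3.6458), (-1)·(2) - (-2.6458)·(0), (-2.6458)·(-3.6458) - (2)·(2)) ≈ (-3.6458, -2, 5.6458).
  Rescale (multiply by -1 so the first nonzero entry is positive): u = (3.6458, 2, -5.6458).
  ||u|| = √((3.6458)² + (2)² + (-5.6458)²) = √(49.166) ≈ 7.0118,  v_1 = u/||u|| ≈ (0.5199, 0.2852, -0.8052) (||v_1|| = 1).

λ_1 = 8.6458,  λ_2 = 7,  λ_3 = 3.3542;  v_1 ≈ (0.5199, 0.2852, -0.8052)


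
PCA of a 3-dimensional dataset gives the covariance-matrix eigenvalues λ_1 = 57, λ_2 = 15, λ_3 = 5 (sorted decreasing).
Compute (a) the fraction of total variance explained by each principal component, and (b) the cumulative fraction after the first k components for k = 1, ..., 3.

Step 1 — total variance = trace(Sigma) = Σ λ_i = 57 + 15 + 5 = 77.

Step 2 — fraction explained by component i = λ_i / Σ λ:
  PC1: 57/77 = 0.7403
  PC2: 15/77 = 0.1948
  PC3: 5/77 = 0.0649

Step 3 — cumulative fraction after k components = (λ_1 + ... + λ_k) / Σ λ:
  k = 1: 57/77 = 0.7403
  k = 2: (57 + 15)/77 = 72/77 = 0.9351
  k = 3: (57 + 15 + 5)/77 = 77/77 = 1

Summary (fraction, with percent):

explained: PC1 0.7403 (74.03%), PC2 0.1948 (19.48%), PC3 0.0649 (6.49%);  cumulative: 0.7403, 0.9351, 1


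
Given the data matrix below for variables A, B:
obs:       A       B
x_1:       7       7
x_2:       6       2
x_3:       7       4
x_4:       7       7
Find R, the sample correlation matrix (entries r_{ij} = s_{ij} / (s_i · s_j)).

Step 1 — column means:
  mean(A) = (7 + 6 + 7 + 7) / 4 = 27/4 = 6.75
  mean(B) = (7 + 2 + 4 + 7) / 4 = 20/4 = 5

Step 2 — sample variances and covariances s[i,j] = (1/(n-1)) · Σ_k (x_{k,i} - mean_i) · (x_{k,j} - mean_j), with n-1 = 3:
  s[A,A] = ((0.25)·(0.25) + (-0.75)·(-0.75) + (0.25)·(0.25) + (0.25)·(0.25)) / 3 = 0.75/3 = 0.25
  s[A,B] = ((0.25)·(2) + (-0.75)·(-3) + (0.25)·(-1) + (0.25)·(2)) / 3 = 3/3 = 1
  s[B,B] = ((2)·(2) + (-3)·(-3) + (-1)·(-1) + (2)·(2)) / 3 = 18/3 = 6
  Sample standard deviations s_i = √(s[i,i]):
  s(A) = √(0.25) = 0.5
  s(B) = √(6) = 2.4495

Step 3 — r_{ij} = s_{ij} / (s_i · s_j):
  r[A,A] = 1 (diagonal).
  r[A,B] = 1 / (0.5 · 2.4495) = 1 / 1.2247 = 0.8165
  r[B,B] = 1 (diagonal).

R is symmetric with unit diagonal. Assembling:

R = [[1, 0.8165],
 [0.8165, 1]]


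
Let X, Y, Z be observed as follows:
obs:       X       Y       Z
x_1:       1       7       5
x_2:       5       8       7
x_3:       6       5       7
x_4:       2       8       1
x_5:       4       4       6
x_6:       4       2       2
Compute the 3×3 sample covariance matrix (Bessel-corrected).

Step 1 — column means:
  mean(X) = (1 + 5 + 6 + 2 + 4 + 4) / 6 = 22/6 = 3.6667
  mean(Y) = (7 + 8 + 5 + 8 + 4 + 2) / 6 = 34/6 = 5.6667
  mean(Z) = (5 + 7 + 7 + 1 + 6 + 2) / 6 = 28/6 = 4.6667

Step 2 — sample covariance S[i,j] = (1/(n-1)) · Σ_k (x_{k,i} - mean_i) · (x_{k,j} - mean_j), with n-1 = 5.
  S[X,X] = ((-2.6667)·(-2.6667) + (1.3333)·(1.3333) + (2.3333)·(2.3333) + (-1.6667)·(-1.6667) + (0.3333)·(0.3333) + (0.3333)·(0.3333)) / 5 = 17.3333/5 = 3.4667
  S[X,Y] = ((-2.6667)·(1.3333) + (1.3333)·(2.3333) + (2.3333)·(-0.6667) + (-1.6667)·(2.3333) + (0.3333)·(-1.6667) + (0.3333)·(-3.6667)) / 5 = -7.6667/5 = -1.5333
  S[X,Z] = ((-2.6667)·(0.3333) + (1.3333)·(2.3333) + (2.3333)·(2.3333) + (-1.6667)·(-3.6667) + (0.3333)·(1.3333) + (0.3333)·(-2.6667)) / 5 = 13.3333/5 = 2.6667
  S[Y,Y] = ((1.3333)·(1.3333) + (2.3333)·(2.3333) + (-0.6667)·(-0.6667) + (2.3333)·(2.3333) + (-1.6667)·(-1.6667) + (-3.6667)·(-3.6667)) / 5 = 29.3333/5 = 5.8667
  S[Y,Z] = ((1.3333)·(0.3333) + (2.3333)·(2.3333) + (-0.6667)·(2.3333) + (2.3333)·(-3.6667) + (-1.6667)·(1.3333) + (-3.6667)·(-2.6667)) / 5 = 3.3333/5 = 0.6667
  S[Z,Z] = ((0.3333)·(0.3333) + (2.3333)·(2.3333) + (2.3333)·(2.3333) + (-3.6667)·(-3.6667) + (1.3333)·(1.3333) + (-2.6667)·(-2.6667)) / 5 = 33.3333/5 = 6.6667

S is symmetric (S[j,i] = S[i,j]). Assembling:

S = [[3.4667, -1.5333, 2.6667],
 [-1.5333, 5.8667, 0.6667],
 [2.6667, 0.6667, 6.6667]]


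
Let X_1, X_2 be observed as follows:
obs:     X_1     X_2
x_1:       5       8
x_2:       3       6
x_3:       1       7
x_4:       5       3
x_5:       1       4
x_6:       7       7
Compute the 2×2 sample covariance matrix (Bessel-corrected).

Step 1 — column means:
  mean(X_1) = (5 + 3 + 1 + 5 + 1 + 7) / 6 = 22/6 = 3.6667
  mean(X_2) = (8 + 6 + 7 + 3 + 4 + 7) / 6 = 35/6 = 5.8333

Step 2 — sample covariance S[i,j] = (1/(n-1)) · Σ_k (x_{k,i} - mean_i) · (x_{k,j} - mean_j), with n-1 = 5.
  S[X_1,X_1] = ((1.3333)·(1.3333) + (-0.6667)·(-0.6667) + (-2.6667)·(-2.6667) + (1.3333)·(1.3333) + (-2.6667)·(-2.6667) + (3.3333)·(3.3333)) / 5 = 29.3333/5 = 5.8667
  S[X_1,X_2] = ((1.3333)·(2.1667) + (-0.6667)·(0.1667) + (-2.6667)·(1.1667) + (1.3333)·(-2.8333) + (-2.6667)·(-1.8333) + (3.3333)·(1.1667)) / 5 = 4.6667/5 = 0.9333
  S[X_2,X_2] = ((2.1667)·(2.1667) + (0.1667)·(0.1667) + (1.1667)·(1.1667) + (-2.8333)·(-2.8333) + (-1.8333)·(-1.8333) + (1.1667)·(1.1667)) / 5 = 18.8333/5 = 3.7667

S is symmetric (S[j,i] = S[i,j]). Assembling:

S = [[5.8667, 0.9333],
 [0.9333, 3.7667]]


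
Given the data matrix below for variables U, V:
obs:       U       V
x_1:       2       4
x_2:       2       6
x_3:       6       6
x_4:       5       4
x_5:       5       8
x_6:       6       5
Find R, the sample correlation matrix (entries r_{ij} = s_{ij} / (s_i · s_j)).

Step 1 — column means:
  mean(U) = (2 + 2 + 6 + 5 + 5 + 6) / 6 = 26/6 = 4.3333
  mean(V) = (4 + 6 + 6 + 4 + 8 + 5) / 6 = 33/6 = 5.5

Step 2 — sample variances and covariances s[i,j] = (1/(n-1)) · Σ_k (x_{k,i} - mean_i) · (x_{k,j} - mean_j), with n-1 = 5:
  s[U,U] = ((-2.3333)·(-2.3333) + (-2.3333)·(-2.3333) + (1.6667)·(1.6667) + (0.6667)·(0.6667) + (0.6667)·(0.6667) + (1.6667)·(1.6667)) / 5 = 17.3333/5 = 3.4667
  s[U,V] = ((-2.3333)·(-1.5) + (-2.3333)·(0.5) + (1.6667)·(0.5) + (0.6667)·(-1.5) + (0.6667)·(2.5) + (1.6667)·(-0.5)) / 5 = 3/5 = 0.6
  s[V,V] = ((-1.5)·(-1.5) + (0.5)·(0.5) + (0.5)·(0.5) + (-1.5)·(-1.5) + (2.5)·(2.5) + (-0.5)·(-0.5)) / 5 = 11.5/5 = 2.3
  Sample standard deviations s_i = √(s[i,i]):
  s(U) = √(3.4667) = 1.8619
  s(V) = √(2.3) = 1.5166

Step 3 — r_{ij} = s_{ij} / (s_i · s_j):
  r[U,U] = 1 (diagonal).
  r[U,V] = 0.6 / (1.8619 · 1.5166) = 0.6 / 2.8237 = 0.2125
  r[V,V] = 1 (diagonal).

R is symmetric with unit diagonal. Assembling:

R = [[1, 0.2125],
 [0.2125, 1]]


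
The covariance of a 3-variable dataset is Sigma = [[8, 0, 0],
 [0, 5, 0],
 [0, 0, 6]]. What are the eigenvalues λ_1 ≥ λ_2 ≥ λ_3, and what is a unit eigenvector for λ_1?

Step 1 — characteristic polynomial p(λ) = det(λI - Sigma) = λ³ - tr·λ² + c_1·λ - det, where tr = trace, c_1 = sum of the principal 2×2 minors, det = det(Sigma):
  tr = 8 + 5 + 6 = 19,
  c_1 = (8·5 - (0)²) + (8·6 - (0)²) + (5·6 - (0)²) = 40 + 48 + 30 = 118,
  det = 8·(5·6 - (0)²) - (0)·((0)·6 - (0)·(0)) + (0)·((0)·(0) - 5·(0)) = 8·(30) - (0)·(0) + (0)·(0) = 240.
  So p(λ) = λ³ - 19λ² + 118λ - 240.
Step 2 — look for an integer root (rational root theorem: any rational root is an integer divisor of 240). Testing λ = 5:
  p(5) = 125 - 475 + 590 - 240 = 0  ✓
  Dividing out (λ - 5): p(λ) = (λ - 5)(λ² - 14λ + 48).
Step 3 — remaining eigenvalues from the quadratic λ² - 14λ + 48 = 0:
  Δ = 14² - 4·48 = 196 - 192 = 4,  λ = (14 ± √4)/2 = (14 ± 2)/2 = 8 or 6.
  Sorted: λ_1 = 8,  λ_2 = 6,  λ_3 = 5  (check: sum = 19 = tr ✓).

Step 4 — unit eigenvector for λ_1 = 8: v spans the null space of (Sigma - λ_1 I), whose rows are
  r_1 = (0, 0, 0),  r_2 = (0, -3, 0),  r_3 = (0, 0, -2).
  v is orthogonal to every row, so take v ∝ r_2 × r_3 = ((-3)·(-2) - (0)·(0), (0)·(0) - (0)·(-2), (0)·(0) - (-3)·(0)) = (6, 0, 0).
  Rescale (divide by 6): u = (1, 0, 0).
  ||u|| = √((1)² + (0)² + (0)²) = √(1) = 1,  v_1 = u/||u|| ≈ (1, 0, 0) (||v_1|| = 1).

λ_1 = 8,  λ_2 = 6,  λ_3 = 5;  v_1 ≈ (1, 0, 0)
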